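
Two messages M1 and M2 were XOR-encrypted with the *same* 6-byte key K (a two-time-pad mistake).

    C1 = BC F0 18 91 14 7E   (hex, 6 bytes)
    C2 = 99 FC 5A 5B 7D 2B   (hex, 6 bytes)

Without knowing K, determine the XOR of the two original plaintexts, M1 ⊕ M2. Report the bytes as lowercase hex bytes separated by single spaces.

C1 ⊕ C2 = (M1 ⊕ K) ⊕ (M2 ⊕ K) = M1 ⊕ M2 — the shared key cancels under XOR.
byte 0: 10111100 ^ 10011001 = 00100101
byte 1: 11110000 ^ 11111100 = 00001100
byte 2: 00011000 ^ 01011010 = 01000010
byte 3: 10010001 ^ 01011011 = 11001010
byte 4: 00010100 ^ 01111101 = 01101001
byte 5: 01111110 ^ 00101011 = 01010101

25 0c 42 ca 69 55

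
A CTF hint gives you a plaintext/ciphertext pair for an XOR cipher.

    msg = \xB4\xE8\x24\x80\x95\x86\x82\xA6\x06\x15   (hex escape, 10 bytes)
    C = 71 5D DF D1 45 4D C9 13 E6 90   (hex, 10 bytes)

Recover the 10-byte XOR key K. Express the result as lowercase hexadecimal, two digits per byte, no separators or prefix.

Since C = msg ⊕ K, XORing both sides with msg gives K = msg ⊕ C.
b4 XOR 71 = c5
e8 XOR 5d = b5
24 XOR df = fb
80 XOR d1 = 51
95 XOR 45 = d0
86 XOR 4d = cb
82 XOR c9 = 4b
a6 XOR 13 = b5
06 XOR e6 = e0
15 XOR 90 = 85

c5b5fb51d0cb4bb5e085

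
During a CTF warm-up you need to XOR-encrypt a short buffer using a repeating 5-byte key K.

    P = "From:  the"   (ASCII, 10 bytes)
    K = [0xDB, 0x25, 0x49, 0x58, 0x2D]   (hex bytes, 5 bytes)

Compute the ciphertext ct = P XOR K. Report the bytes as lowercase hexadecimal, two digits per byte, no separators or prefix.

The 5-byte key repeats, so the effective keystream is db 25 49 58 2d db 25 49 58 2d.
byte 0: 46 xor db = 9d
byte 1: 72 xor 25 = 57
byte 2: 6f xor 49 = 26
byte 3: 6d xor 58 = 35
byte 4: 3a xor 2d = 17
byte 5: 20 xor db = fb
byte 6: 20 xor 25 = 05
byte 7: 74 xor 49 = 3d
byte 8: 68 xor 58 = 30
byte 9: 65 xor 2d = 48

9d57263517fb053d3048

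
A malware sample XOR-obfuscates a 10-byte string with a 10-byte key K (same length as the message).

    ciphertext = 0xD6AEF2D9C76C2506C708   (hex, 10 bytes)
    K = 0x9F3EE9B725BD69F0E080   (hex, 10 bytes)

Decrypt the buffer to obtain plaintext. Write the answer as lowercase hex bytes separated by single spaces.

11010110 ⊕ 10011111 = 01001001
10101110 ⊕ 00111110 = 10010000
11110010 ⊕ 11101001 = 00011011
11011001 ⊕ 10110111 = 01101110
11000111 ⊕ 00100101 = 11100010
01101100 ⊕ 10111101 = 11010001
00100101 ⊕ 01101001 = 01001100
00000110 ⊕ 11110000 = 11110110
11000111 ⊕ 11100000 = 00100111
00001000 ⊕ 10000000 = 10001000

49 90 1b 6e e2 d1 4c f6 27 88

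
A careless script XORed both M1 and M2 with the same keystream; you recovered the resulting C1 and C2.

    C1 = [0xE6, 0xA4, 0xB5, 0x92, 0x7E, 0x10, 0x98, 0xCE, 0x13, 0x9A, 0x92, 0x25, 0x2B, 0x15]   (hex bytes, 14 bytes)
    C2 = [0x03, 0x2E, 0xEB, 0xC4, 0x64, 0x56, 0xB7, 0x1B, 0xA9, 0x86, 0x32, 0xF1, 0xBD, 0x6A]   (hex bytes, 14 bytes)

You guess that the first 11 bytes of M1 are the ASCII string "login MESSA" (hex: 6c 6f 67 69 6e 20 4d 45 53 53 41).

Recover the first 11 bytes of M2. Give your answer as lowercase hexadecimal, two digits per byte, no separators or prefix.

89e5393f74666290e94fe1

First, C1 ⊕ C2 = (M1 ⊕ K) ⊕ (M2 ⊕ K) = M1 ⊕ M2, so the key drops out. Then M2 = (M1 ⊕ M2) ⊕ M1 over the first 11 bytes.
byte 0: (e6 ^ 03) ^ 6c = e5 ^ 6c = 89
byte 1: (a4 ^ 2e) ^ 6f = 8a ^ 6f = e5
byte 2: (b5 ^ eb) ^ 67 = 5e ^ 67 = 39
byte 3: (92 ^ c4) ^ 69 = 56 ^ 69 = 3f
byte 4: (7e ^ 64) ^ 6e = 1a ^ 6e = 74
byte 5: (10 ^ 56) ^ 20 = 46 ^ 20 = 66
byte 6: (98 ^ b7) ^ 4d = 2f ^ 4d = 62
byte 7: (ce ^ 1b) ^ 45 = d5 ^ 45 = 90
byte 8: (13 ^ a9) ^ 53 = ba ^ 53 = e9
byte 9: (9a ^ 86) ^ 53 = 1c ^ 53 = 4f
byte 10: (92 ^ 32) ^ 41 = a0 ^ 41 = e1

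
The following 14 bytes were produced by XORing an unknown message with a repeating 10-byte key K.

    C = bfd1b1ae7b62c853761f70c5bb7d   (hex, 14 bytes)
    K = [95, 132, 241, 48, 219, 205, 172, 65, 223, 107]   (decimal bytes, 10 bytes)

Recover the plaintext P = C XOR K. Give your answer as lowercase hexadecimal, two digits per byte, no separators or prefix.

e055409ea0af6412a9742f414a4d

The 10-byte key repeats, so the effective keystream is 5f 84 f1 30 db cd ac 41 df 6b 5f 84 f1 30.
byte 0: bf ^ 5f = e0
byte 1: d1 ^ 84 = 55
byte 2: b1 ^ f1 = 40
byte 3: ae ^ 30 = 9e
byte 4: 7b ^ db = a0
byte 5: 62 ^ cd = af
byte 6: c8 ^ ac = 64
byte 7: 53 ^ 41 = 12
byte 8: 76 ^ df = a9
byte 9: 1f ^ 6b = 74
byte 10: 70 ^ 5f = 2f
byte 11: c5 ^ 84 = 41
byte 12: bb ^ f1 = 4a
byte 13: 7d ^ 30 = 4d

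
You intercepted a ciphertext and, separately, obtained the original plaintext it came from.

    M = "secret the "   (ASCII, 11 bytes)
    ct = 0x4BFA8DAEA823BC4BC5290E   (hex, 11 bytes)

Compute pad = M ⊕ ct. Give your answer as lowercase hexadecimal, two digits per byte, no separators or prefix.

389feedccd579c3fad4c2e

Since ct = M ⊕ pad, XORing both sides with M gives pad = M ⊕ ct.
73 ^ 4b = 38
65 ^ fa = 9f
63 ^ 8d = ee
72 ^ ae = dc
65 ^ a8 = cd
74 ^ 23 = 57
20 ^ bc = 9c
74 ^ 4b = 3f
68 ^ c5 = ad
65 ^ 29 = 4c
20 ^ 0e = 2e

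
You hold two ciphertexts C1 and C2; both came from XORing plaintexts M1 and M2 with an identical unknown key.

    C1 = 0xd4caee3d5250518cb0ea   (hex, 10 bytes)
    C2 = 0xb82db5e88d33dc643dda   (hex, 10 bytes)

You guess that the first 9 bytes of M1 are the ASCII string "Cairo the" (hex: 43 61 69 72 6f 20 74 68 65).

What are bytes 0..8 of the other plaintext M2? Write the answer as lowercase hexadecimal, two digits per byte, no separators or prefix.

2f8632a7b043f980e8

First, C1 ⊕ C2 = (M1 ⊕ K) ⊕ (M2 ⊕ K) = M1 ⊕ M2, so the key drops out. Then M2 = (M1 ⊕ M2) ⊕ M1 over the first 9 bytes.
byte 0: (d4 XOR b8) XOR 43 = 6c XOR 43 = 2f
byte 1: (ca XOR 2d) XOR 61 = e7 XOR 61 = 86
byte 2: (ee XOR b5) XOR 69 = 5b XOR 69 = 32
byte 3: (3d XOR e8) XOR 72 = d5 XOR 72 = a7
byte 4: (52 XOR 8d) XOR 6f = df XOR 6f = b0
byte 5: (50 XOR 33) XOR 20 = 63 XOR 20 = 43
byte 6: (51 XOR dc) XOR 74 = 8d XOR 74 = f9
byte 7: (8c XOR 64) XOR 68 = e8 XOR 68 = 80
byte 8: (b0 XOR 3d) XOR 65 = 8d XOR 65 = e8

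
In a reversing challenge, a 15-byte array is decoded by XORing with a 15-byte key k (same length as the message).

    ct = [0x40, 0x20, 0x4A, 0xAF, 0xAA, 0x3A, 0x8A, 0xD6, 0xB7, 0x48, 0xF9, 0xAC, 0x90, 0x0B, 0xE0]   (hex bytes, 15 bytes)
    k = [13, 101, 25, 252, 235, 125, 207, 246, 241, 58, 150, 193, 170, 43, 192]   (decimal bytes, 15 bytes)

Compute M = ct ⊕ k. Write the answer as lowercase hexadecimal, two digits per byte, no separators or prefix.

XOR is its own inverse, so applying the key byte-wise gives the result directly.
byte 0: 40 xor 0d = 4d
byte 1: 20 xor 65 = 45
byte 2: 4a xor 19 = 53
byte 3: af xor fc = 53
byte 4: aa xor eb = 41
byte 5: 3a xor 7d = 47
byte 6: 8a xor cf = 45
byte 7: d6 xor f6 = 20
byte 8: b7 xor f1 = 46
byte 9: 48 xor 3a = 72
byte 10: f9 xor 96 = 6f
byte 11: ac xor c1 = 6d
byte 12: 90 xor aa = 3a
byte 13: 0b xor 2b = 20
byte 14: e0 xor c0 = 20

4d4553534147452046726f6d3a2020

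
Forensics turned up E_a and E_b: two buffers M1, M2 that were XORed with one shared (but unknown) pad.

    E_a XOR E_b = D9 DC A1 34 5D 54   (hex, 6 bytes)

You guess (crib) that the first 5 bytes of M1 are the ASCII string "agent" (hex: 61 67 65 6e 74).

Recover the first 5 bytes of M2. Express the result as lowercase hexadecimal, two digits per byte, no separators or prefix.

b8bbc45a29

Since E_a ⊕ E_b = M1 ⊕ M2, XORing with the guessed M1 bytes yields the corresponding M2 bytes: M2 = (E_a ⊕ E_b) ⊕ M1.
217 xor  97 = 184
220 xor 103 = 187
161 xor 101 = 196
 52 xor 110 =  90
 93 xor 116 =  41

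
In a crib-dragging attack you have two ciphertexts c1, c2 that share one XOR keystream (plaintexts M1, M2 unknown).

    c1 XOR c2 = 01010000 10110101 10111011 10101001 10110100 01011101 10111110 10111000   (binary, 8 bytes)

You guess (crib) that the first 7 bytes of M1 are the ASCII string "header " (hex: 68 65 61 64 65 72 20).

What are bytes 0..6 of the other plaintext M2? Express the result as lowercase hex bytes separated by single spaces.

Since c1 ⊕ c2 = M1 ⊕ M2, XORing with the guessed M1 bytes yields the corresponding M2 bytes: M2 = (c1 ⊕ c2) ⊕ M1.
50 xor 68 = 38
b5 xor 65 = d0
bb xor 61 = da
a9 xor 64 = cd
b4 xor 65 = d1
5d xor 72 = 2f
be xor 20 = 9e

38 d0 da cd d1 2f 9e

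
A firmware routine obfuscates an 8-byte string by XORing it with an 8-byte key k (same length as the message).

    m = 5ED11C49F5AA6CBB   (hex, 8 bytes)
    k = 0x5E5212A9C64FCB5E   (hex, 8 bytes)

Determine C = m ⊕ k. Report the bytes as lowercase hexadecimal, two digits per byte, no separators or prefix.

5e ^ 5e = 00
d1 ^ 52 = 83
1c ^ 12 = 0e
49 ^ a9 = e0
f5 ^ c6 = 33
aa ^ 4f = e5
6c ^ cb = a7
bb ^ 5e = e5

00830ee033e5a7e5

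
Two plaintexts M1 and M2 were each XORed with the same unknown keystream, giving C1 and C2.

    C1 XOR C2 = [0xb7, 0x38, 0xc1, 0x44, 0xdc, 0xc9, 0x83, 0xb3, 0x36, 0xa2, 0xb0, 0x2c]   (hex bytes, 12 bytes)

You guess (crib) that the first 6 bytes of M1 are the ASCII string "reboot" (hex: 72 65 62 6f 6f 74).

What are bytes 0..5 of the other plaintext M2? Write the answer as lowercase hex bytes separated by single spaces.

c5 5d a3 2b b3 bd

Since C1 ⊕ C2 = M1 ⊕ M2, XORing with the guessed M1 bytes yields the corresponding M2 bytes: M2 = (C1 ⊕ C2) ⊕ M1.
byte 0: b7 ^ 72 = c5
byte 1: 38 ^ 65 = 5d
byte 2: c1 ^ 62 = a3
byte 3: 44 ^ 6f = 2b
byte 4: dc ^ 6f = b3
byte 5: c9 ^ 74 = bd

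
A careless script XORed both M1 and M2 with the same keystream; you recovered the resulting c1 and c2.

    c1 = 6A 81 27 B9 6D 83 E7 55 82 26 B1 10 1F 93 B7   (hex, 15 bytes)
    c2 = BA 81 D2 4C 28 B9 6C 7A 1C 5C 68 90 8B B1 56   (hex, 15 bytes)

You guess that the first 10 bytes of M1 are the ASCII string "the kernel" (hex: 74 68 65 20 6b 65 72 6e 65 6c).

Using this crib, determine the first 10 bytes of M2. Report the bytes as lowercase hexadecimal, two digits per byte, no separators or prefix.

First, c1 ⊕ c2 = (M1 ⊕ K) ⊕ (M2 ⊕ K) = M1 ⊕ M2, so the key drops out. Then M2 = (M1 ⊕ M2) ⊕ M1 over the first 10 bytes.
byte 0: (6a ^ ba) ^ 74 = d0 ^ 74 = a4
byte 1: (81 ^ 81) ^ 68 = 00 ^ 68 = 68
byte 2: (27 ^ d2) ^ 65 = f5 ^ 65 = 90
byte 3: (b9 ^ 4c) ^ 20 = f5 ^ 20 = d5
byte 4: (6d ^ 28) ^ 6b = 45 ^ 6b = 2e
byte 5: (83 ^ b9) ^ 65 = 3a ^ 65 = 5f
byte 6: (e7 ^ 6c) ^ 72 = 8b ^ 72 = f9
byte 7: (55 ^ 7a) ^ 6e = 2f ^ 6e = 41
byte 8: (82 ^ 1c) ^ 65 = 9e ^ 65 = fb
byte 9: (26 ^ 5c) ^ 6c = 7a ^ 6c = 16

a46890d52e5ff941fb16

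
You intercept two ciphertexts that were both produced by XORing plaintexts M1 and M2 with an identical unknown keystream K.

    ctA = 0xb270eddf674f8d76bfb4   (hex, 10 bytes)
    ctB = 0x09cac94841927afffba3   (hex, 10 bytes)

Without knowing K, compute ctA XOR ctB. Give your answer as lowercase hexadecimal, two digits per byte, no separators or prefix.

bbba249726ddf7894417

ctA ⊕ ctB = (M1 ⊕ K) ⊕ (M2 ⊕ K) = M1 ⊕ M2 — the shared key cancels under XOR.
byte 0: b2 XOR 09 = bb
byte 1: 70 XOR ca = ba
byte 2: ed XOR c9 = 24
byte 3: df XOR 48 = 97
byte 4: 67 XOR 41 = 26
byte 5: 4f XOR 92 = dd
byte 6: 8d XOR 7a = f7
byte 7: 76 XOR ff = 89
byte 8: bf XOR fb = 44
byte 9: b4 XOR a3 = 17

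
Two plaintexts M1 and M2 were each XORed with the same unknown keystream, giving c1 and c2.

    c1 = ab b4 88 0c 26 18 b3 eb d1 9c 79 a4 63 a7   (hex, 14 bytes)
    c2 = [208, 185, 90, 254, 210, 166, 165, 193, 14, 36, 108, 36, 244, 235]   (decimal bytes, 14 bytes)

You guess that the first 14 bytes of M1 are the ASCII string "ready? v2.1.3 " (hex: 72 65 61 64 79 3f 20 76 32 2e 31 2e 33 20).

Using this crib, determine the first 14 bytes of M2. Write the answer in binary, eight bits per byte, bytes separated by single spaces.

00001001 01101000 10110011 10010110 10001101 10000001 00110110 01011100 11101101 10010110 00100100 10101110 10100100 01101100

First, c1 ⊕ c2 = (M1 ⊕ K) ⊕ (M2 ⊕ K) = M1 ⊕ M2, so the key drops out. Then M2 = (M1 ⊕ M2) ⊕ M1 over the first 14 bytes.
byte 0: (ab XOR d0) XOR 72 = 7b XOR 72 = 09
byte 1: (b4 XOR b9) XOR 65 = 0d XOR 65 = 68
byte 2: (88 XOR 5a) XOR 61 = d2 XOR 61 = b3
byte 3: (0c XOR fe) XOR 64 = f2 XOR 64 = 96
byte 4: (26 XOR d2) XOR 79 = f4 XOR 79 = 8d
byte 5: (18 XOR a6) XOR 3f = be XOR 3f = 81
byte 6: (b3 XOR a5) XOR 20 = 16 XOR 20 = 36
byte 7: (eb XOR c1) XOR 76 = 2a XOR 76 = 5c
byte 8: (d1 XOR 0e) XOR 32 = df XOR 32 = ed
byte 9: (9c XOR 24) XOR 2e = b8 XOR 2e = 96
byte 10: (79 XOR 6c) XOR 31 = 15 XOR 31 = 24
byte 11: (a4 XOR 24) XOR 2e = 80 XOR 2e = ae
byte 12: (63 XOR f4) XOR 33 = 97 XOR 33 = a4
byte 13: (a7 XOR eb) XOR 20 = 4c XOR 20 = 6c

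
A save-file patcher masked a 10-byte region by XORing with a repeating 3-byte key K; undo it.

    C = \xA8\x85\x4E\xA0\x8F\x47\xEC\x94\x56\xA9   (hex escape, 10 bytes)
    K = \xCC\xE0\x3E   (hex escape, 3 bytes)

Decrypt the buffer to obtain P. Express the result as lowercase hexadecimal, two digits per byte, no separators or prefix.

6465706c6f7920746865

The 3-byte key repeats, so the effective keystream is cc e0 3e cc e0 3e cc e0 3e cc.
byte 0: 10101000 XOR 11001100 = 01100100
byte 1: 10000101 XOR 11100000 = 01100101
byte 2: 01001110 XOR 00111110 = 01110000
byte 3: 10100000 XOR 11001100 = 01101100
byte 4: 10001111 XOR 11100000 = 01101111
byte 5: 01000111 XOR 00111110 = 01111001
byte 6: 11101100 XOR 11001100 = 00100000
byte 7: 10010100 XOR 11100000 = 01110100
byte 8: 01010110 XOR 00111110 = 01101000
byte 9: 10101001 XOR 11001100 = 01100101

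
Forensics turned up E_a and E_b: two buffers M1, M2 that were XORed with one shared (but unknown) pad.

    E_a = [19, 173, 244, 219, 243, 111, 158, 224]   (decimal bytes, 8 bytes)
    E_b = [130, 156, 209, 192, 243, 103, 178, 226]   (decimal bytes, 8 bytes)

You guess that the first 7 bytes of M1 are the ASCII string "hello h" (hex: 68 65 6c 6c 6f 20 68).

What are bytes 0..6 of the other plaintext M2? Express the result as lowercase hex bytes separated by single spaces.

First, E_a ⊕ E_b = (M1 ⊕ K) ⊕ (M2 ⊕ K) = M1 ⊕ M2, so the key drops out. Then M2 = (M1 ⊕ M2) ⊕ M1 over the first 7 bytes.
byte 0: (13 xor 82) xor 68 = 91 xor 68 = f9
byte 1: (ad xor 9c) xor 65 = 31 xor 65 = 54
byte 2: (f4 xor d1) xor 6c = 25 xor 6c = 49
byte 3: (db xor c0) xor 6c = 1b xor 6c = 77
byte 4: (f3 xor f3) xor 6f = 00 xor 6f = 6f
byte 5: (6f xor 67) xor 20 = 08 xor 20 = 28
byte 6: (9e xor b2) xor 68 = 2c xor 68 = 44

f9 54 49 77 6f 28 44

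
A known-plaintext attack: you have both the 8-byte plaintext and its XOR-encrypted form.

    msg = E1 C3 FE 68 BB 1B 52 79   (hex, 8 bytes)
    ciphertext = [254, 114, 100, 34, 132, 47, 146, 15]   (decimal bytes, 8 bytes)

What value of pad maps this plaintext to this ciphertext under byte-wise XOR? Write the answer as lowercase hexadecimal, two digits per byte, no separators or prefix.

Since ciphertext = msg ⊕ pad, XORing both sides with msg gives pad = msg ⊕ ciphertext.
byte 0: 11100001 ^ 11111110 = 00011111
byte 1: 11000011 ^ 01110010 = 10110001
byte 2: 11111110 ^ 01100100 = 10011010
byte 3: 01101000 ^ 00100010 = 01001010
byte 4: 10111011 ^ 10000100 = 00111111
byte 5: 00011011 ^ 00101111 = 00110100
byte 6: 01010010 ^ 10010010 = 11000000
byte 7: 01111001 ^ 00001111 = 01110110

1fb19a4a3f34c076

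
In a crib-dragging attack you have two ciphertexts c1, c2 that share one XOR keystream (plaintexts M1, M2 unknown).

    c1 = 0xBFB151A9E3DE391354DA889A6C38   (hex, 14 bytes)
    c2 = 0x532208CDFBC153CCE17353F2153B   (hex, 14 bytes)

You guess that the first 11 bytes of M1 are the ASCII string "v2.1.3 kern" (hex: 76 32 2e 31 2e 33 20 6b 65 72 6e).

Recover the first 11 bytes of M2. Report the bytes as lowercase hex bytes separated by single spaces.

First, c1 ⊕ c2 = (M1 ⊕ K) ⊕ (M2 ⊕ K) = M1 ⊕ M2, so the key drops out. Then M2 = (M1 ⊕ M2) ⊕ M1 over the first 11 bytes.
byte 0: (bf ^ 53) ^ 76 = ec ^ 76 = 9a
byte 1: (b1 ^ 22) ^ 32 = 93 ^ 32 = a1
byte 2: (51 ^ 08) ^ 2e = 59 ^ 2e = 77
byte 3: (a9 ^ cd) ^ 31 = 64 ^ 31 = 55
byte 4: (e3 ^ fb) ^ 2e = 18 ^ 2e = 36
byte 5: (de ^ c1) ^ 33 = 1f ^ 33 = 2c
byte 6: (39 ^ 53) ^ 20 = 6a ^ 20 = 4a
byte 7: (13 ^ cc) ^ 6b = df ^ 6b = b4
byte 8: (54 ^ e1) ^ 65 = b5 ^ 65 = d0
byte 9: (da ^ 73) ^ 72 = a9 ^ 72 = db
byte 10: (88 ^ 53) ^ 6e = db ^ 6e = b5

9a a1 77 55 36 2c 4a b4 d0 db b5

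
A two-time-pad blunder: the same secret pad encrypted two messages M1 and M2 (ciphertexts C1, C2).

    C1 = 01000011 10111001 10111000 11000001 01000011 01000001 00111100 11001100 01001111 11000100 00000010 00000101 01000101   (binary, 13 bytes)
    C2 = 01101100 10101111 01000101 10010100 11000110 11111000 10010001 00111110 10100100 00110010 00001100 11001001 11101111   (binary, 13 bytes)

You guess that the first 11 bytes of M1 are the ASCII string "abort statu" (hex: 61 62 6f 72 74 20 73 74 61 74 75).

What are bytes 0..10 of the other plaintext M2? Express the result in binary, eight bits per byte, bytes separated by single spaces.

First, C1 ⊕ C2 = (M1 ⊕ K) ⊕ (M2 ⊕ K) = M1 ⊕ M2, so the key drops out. Then M2 = (M1 ⊕ M2) ⊕ M1 over the first 11 bytes.
byte 0: (43 ⊕ 6c) ⊕ 61 = 2f ⊕ 61 = 4e
byte 1: (b9 ⊕ af) ⊕ 62 = 16 ⊕ 62 = 74
byte 2: (b8 ⊕ 45) ⊕ 6f = fd ⊕ 6f = 92
byte 3: (c1 ⊕ 94) ⊕ 72 = 55 ⊕ 72 = 27
byte 4: (43 ⊕ c6) ⊕ 74 = 85 ⊕ 74 = f1
byte 5: (41 ⊕ f8) ⊕ 20 = b9 ⊕ 20 = 99
byte 6: (3c ⊕ 91) ⊕ 73 = ad ⊕ 73 = de
byte 7: (cc ⊕ 3e) ⊕ 74 = f2 ⊕ 74 = 86
byte 8: (4f ⊕ a4) ⊕ 61 = eb ⊕ 61 = 8a
byte 9: (c4 ⊕ 32) ⊕ 74 = f6 ⊕ 74 = 82
byte 10: (02 ⊕ 0c) ⊕ 75 = 0e ⊕ 75 = 7b

01001110 01110100 10010010 00100111 11110001 10011001 11011110 10000110 10001010 10000010 01111011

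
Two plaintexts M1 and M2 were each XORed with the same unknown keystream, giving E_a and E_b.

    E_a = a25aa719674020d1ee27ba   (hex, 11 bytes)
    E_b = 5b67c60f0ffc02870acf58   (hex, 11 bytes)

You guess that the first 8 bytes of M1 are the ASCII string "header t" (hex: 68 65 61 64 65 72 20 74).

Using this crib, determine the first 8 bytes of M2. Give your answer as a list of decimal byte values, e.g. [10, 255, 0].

First, E_a ⊕ E_b = (M1 ⊕ K) ⊕ (M2 ⊕ K) = M1 ⊕ M2, so the key drops out. Then M2 = (M1 ⊕ M2) ⊕ M1 over the first 8 bytes.
byte 0: (a2 XOR 5b) XOR 68 = f9 XOR 68 = 91
byte 1: (5a XOR 67) XOR 65 = 3d XOR 65 = 58
byte 2: (a7 XOR c6) XOR 61 = 61 XOR 61 = 00
byte 3: (19 XOR 0f) XOR 64 = 16 XOR 64 = 72
byte 4: (67 XOR 0f) XOR 65 = 68 XOR 65 = 0d
byte 5: (40 XOR fc) XOR 72 = bc XOR 72 = ce
byte 6: (20 XOR 02) XOR 20 = 22 XOR 20 = 02
byte 7: (d1 XOR 87) XOR 74 = 56 XOR 74 = 22

[145, 88, 0, 114, 13, 206, 2, 34]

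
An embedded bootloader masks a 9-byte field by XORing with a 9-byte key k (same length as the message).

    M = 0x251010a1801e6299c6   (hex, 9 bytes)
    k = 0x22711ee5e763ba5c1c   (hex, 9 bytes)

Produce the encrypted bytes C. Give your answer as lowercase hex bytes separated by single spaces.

07 61 0e 44 67 7d d8 c5 da

byte 0: 00100101 XOR 00100010 = 00000111
byte 1: 00010000 XOR 01110001 = 01100001
byte 2: 00010000 XOR 00011110 = 00001110
byte 3: 10100001 XOR 11100101 = 01000100
byte 4: 10000000 XOR 11100111 = 01100111
byte 5: 00011110 XOR 01100011 = 01111101
byte 6: 01100010 XOR 10111010 = 11011000
byte 7: 10011001 XOR 01011100 = 11000101
byte 8: 11000110 XOR 00011100 = 11011010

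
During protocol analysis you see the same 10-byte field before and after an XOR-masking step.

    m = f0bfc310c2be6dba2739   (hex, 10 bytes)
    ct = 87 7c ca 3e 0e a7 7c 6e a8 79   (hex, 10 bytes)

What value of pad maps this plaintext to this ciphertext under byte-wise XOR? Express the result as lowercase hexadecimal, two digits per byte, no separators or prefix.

Since ct = m ⊕ pad, XORing both sides with m gives pad = m ⊕ ct.
f0 ⊕ 87 = 77
bf ⊕ 7c = c3
c3 ⊕ ca = 09
10 ⊕ 3e = 2e
c2 ⊕ 0e = cc
be ⊕ a7 = 19
6d ⊕ 7c = 11
ba ⊕ 6e = d4
27 ⊕ a8 = 8f
39 ⊕ 79 = 40

77c3092ecc1911d48f40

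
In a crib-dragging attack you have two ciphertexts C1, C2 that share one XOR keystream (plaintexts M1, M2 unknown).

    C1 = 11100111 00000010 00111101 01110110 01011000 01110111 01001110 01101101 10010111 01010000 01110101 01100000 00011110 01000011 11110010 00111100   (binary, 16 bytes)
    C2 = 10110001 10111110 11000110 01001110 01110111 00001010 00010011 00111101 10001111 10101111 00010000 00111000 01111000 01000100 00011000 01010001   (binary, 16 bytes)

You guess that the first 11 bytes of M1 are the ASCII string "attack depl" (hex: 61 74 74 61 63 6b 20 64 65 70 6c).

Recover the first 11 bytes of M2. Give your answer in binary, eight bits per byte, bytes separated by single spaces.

First, C1 ⊕ C2 = (M1 ⊕ K) ⊕ (M2 ⊕ K) = M1 ⊕ M2, so the key drops out. Then M2 = (M1 ⊕ M2) ⊕ M1 over the first 11 bytes.
byte 0: (e7 ⊕ b1) ⊕ 61 = 56 ⊕ 61 = 37
byte 1: (02 ⊕ be) ⊕ 74 = bc ⊕ 74 = c8
byte 2: (3d ⊕ c6) ⊕ 74 = fb ⊕ 74 = 8f
byte 3: (76 ⊕ 4e) ⊕ 61 = 38 ⊕ 61 = 59
byte 4: (58 ⊕ 77) ⊕ 63 = 2f ⊕ 63 = 4c
byte 5: (77 ⊕ 0a) ⊕ 6b = 7d ⊕ 6b = 16
byte 6: (4e ⊕ 13) ⊕ 20 = 5d ⊕ 20 = 7d
byte 7: (6d ⊕ 3d) ⊕ 64 = 50 ⊕ 64 = 34
byte 8: (97 ⊕ 8f) ⊕ 65 = 18 ⊕ 65 = 7d
byte 9: (50 ⊕ af) ⊕ 70 = ff ⊕ 70 = 8f
byte 10: (75 ⊕ 10) ⊕ 6c = 65 ⊕ 6c = 09

00110111 11001000 10001111 01011001 01001100 00010110 01111101 00110100 01111101 10001111 00001001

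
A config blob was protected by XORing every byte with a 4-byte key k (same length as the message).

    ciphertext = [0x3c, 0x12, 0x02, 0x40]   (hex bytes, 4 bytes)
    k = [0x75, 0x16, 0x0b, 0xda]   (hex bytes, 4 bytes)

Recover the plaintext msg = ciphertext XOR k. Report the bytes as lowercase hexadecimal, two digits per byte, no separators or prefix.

4904099a

3c ^ 75 = 49
12 ^ 16 = 04
02 ^ 0b = 09
40 ^ da = 9a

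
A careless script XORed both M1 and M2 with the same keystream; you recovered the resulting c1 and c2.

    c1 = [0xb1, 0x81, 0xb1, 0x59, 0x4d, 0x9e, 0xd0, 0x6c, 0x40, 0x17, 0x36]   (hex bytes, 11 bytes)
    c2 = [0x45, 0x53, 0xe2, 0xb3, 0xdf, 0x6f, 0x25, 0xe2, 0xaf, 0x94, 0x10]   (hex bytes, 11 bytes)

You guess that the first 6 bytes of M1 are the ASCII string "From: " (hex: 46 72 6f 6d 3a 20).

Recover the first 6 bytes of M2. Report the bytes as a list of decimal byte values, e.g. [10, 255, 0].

First, c1 ⊕ c2 = (M1 ⊕ K) ⊕ (M2 ⊕ K) = M1 ⊕ M2, so the key drops out. Then M2 = (M1 ⊕ M2) ⊕ M1 over the first 6 bytes.
byte 0: (b1 ⊕ 45) ⊕ 46 = f4 ⊕ 46 = b2
byte 1: (81 ⊕ 53) ⊕ 72 = d2 ⊕ 72 = a0
byte 2: (b1 ⊕ e2) ⊕ 6f = 53 ⊕ 6f = 3c
byte 3: (59 ⊕ b3) ⊕ 6d = ea ⊕ 6d = 87
byte 4: (4d ⊕ df) ⊕ 3a = 92 ⊕ 3a = a8
byte 5: (9e ⊕ 6f) ⊕ 20 = f1 ⊕ 20 = d1

[178, 160, 60, 135, 168, 209]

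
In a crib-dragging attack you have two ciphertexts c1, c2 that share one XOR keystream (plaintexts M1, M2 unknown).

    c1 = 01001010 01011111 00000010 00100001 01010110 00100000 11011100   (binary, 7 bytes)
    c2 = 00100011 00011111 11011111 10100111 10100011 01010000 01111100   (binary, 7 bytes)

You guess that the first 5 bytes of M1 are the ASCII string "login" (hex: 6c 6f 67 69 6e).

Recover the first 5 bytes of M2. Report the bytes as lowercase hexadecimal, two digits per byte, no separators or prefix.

First, c1 ⊕ c2 = (M1 ⊕ K) ⊕ (M2 ⊕ K) = M1 ⊕ M2, so the key drops out. Then M2 = (M1 ⊕ M2) ⊕ M1 over the first 5 bytes.
byte 0: (4a XOR 23) XOR 6c = 69 XOR 6c = 05
byte 1: (5f XOR 1f) XOR 6f = 40 XOR 6f = 2f
byte 2: (02 XOR df) XOR 67 = dd XOR 67 = ba
byte 3: (21 XOR a7) XOR 69 = 86 XOR 69 = ef
byte 4: (56 XOR a3) XOR 6e = f5 XOR 6e = 9b

052fbaef9b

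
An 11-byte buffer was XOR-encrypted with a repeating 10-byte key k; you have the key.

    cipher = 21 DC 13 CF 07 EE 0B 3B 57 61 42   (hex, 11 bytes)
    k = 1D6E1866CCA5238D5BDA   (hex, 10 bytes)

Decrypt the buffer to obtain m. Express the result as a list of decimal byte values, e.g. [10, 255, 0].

[60, 178, 11, 169, 203, 75, 40, 182, 12, 187, 95]

The 10-byte key repeats, so the effective keystream is 1d 6e 18 66 cc a5 23 8d 5b da 1d.
byte 0: 21 ^ 1d = 3c
byte 1: dc ^ 6e = b2
byte 2: 13 ^ 18 = 0b
byte 3: cf ^ 66 = a9
byte 4: 07 ^ cc = cb
byte 5: ee ^ a5 = 4b
byte 6: 0b ^ 23 = 28
byte 7: 3b ^ 8d = b6
byte 8: 57 ^ 5b = 0c
byte 9: 61 ^ da = bb
byte 10: 42 ^ 1d = 5f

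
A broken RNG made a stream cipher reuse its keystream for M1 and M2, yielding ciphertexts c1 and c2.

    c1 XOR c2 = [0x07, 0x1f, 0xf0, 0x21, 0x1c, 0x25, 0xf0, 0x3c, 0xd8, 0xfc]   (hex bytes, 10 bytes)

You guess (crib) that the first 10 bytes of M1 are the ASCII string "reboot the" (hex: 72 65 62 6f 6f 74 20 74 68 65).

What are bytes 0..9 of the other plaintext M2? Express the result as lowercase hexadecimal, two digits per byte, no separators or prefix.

757a924e7351d048b099

Since c1 ⊕ c2 = M1 ⊕ M2, XORing with the guessed M1 bytes yields the corresponding M2 bytes: M2 = (c1 ⊕ c2) ⊕ M1.
byte 0: 07 ⊕ 72 = 75
byte 1: 1f ⊕ 65 = 7a
byte 2: f0 ⊕ 62 = 92
byte 3: 21 ⊕ 6f = 4e
byte 4: 1c ⊕ 6f = 73
byte 5: 25 ⊕ 74 = 51
byte 6: f0 ⊕ 20 = d0
byte 7: 3c ⊕ 74 = 48
byte 8: d8 ⊕ 68 = b0
byte 9: fc ⊕ 65 = 99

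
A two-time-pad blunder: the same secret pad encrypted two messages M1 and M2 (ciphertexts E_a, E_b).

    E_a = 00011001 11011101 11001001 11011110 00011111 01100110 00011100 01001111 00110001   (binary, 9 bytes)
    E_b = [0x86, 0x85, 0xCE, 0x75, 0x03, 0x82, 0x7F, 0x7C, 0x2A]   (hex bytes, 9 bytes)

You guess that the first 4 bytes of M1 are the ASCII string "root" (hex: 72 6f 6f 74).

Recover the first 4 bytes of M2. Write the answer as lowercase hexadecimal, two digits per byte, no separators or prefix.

First, E_a ⊕ E_b = (M1 ⊕ K) ⊕ (M2 ⊕ K) = M1 ⊕ M2, so the key drops out. Then M2 = (M1 ⊕ M2) ⊕ M1 over the first 4 bytes.
byte 0: (19 ⊕ 86) ⊕ 72 = 9f ⊕ 72 = ed
byte 1: (dd ⊕ 85) ⊕ 6f = 58 ⊕ 6f = 37
byte 2: (c9 ⊕ ce) ⊕ 6f = 07 ⊕ 6f = 68
byte 3: (de ⊕ 75) ⊕ 74 = ab ⊕ 74 = df

ed3768df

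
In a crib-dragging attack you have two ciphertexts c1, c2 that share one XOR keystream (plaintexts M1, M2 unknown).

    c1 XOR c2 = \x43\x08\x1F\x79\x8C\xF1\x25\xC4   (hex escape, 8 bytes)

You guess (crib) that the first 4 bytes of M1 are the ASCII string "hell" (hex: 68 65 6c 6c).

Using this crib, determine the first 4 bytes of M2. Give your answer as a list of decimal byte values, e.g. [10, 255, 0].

[43, 109, 115, 21]

Since c1 ⊕ c2 = M1 ⊕ M2, XORing with the guessed M1 bytes yields the corresponding M2 bytes: M2 = (c1 ⊕ c2) ⊕ M1.
43 xor 68 = 2b
08 xor 65 = 6d
1f xor 6c = 73
79 xor 6c = 15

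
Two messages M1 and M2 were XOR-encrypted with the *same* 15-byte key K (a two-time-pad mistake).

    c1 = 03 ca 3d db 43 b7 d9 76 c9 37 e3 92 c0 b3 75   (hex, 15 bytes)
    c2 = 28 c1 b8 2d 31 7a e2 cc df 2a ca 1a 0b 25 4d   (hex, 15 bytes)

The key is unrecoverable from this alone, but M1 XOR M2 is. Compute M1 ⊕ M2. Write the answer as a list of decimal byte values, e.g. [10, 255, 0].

[43, 11, 133, 246, 114, 205, 59, 186, 22, 29, 41, 136, 203, 150, 56]

c1 ⊕ c2 = (M1 ⊕ K) ⊕ (M2 ⊕ K) = M1 ⊕ M2 — the shared key cancels under XOR.
03 ^ 28 = 2b
ca ^ c1 = 0b
3d ^ b8 = 85
db ^ 2d = f6
43 ^ 31 = 72
b7 ^ 7a = cd
d9 ^ e2 = 3b
76 ^ cc = ba
c9 ^ df = 16
37 ^ 2a = 1d
e3 ^ ca = 29
92 ^ 1a = 88
c0 ^ 0b = cb
b3 ^ 25 = 96
75 ^ 4d = 38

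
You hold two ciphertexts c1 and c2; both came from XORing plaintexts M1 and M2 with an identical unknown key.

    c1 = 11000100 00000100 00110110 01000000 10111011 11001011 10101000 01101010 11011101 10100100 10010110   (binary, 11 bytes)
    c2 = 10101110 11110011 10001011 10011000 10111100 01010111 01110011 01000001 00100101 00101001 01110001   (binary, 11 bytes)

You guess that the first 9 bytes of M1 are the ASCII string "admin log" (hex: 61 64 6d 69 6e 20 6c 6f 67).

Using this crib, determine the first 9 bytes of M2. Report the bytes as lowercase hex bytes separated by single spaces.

0b 93 d0 b1 69 bc b7 44 9f

First, c1 ⊕ c2 = (M1 ⊕ K) ⊕ (M2 ⊕ K) = M1 ⊕ M2, so the key drops out. Then M2 = (M1 ⊕ M2) ⊕ M1 over the first 9 bytes.
byte 0: (c4 ^ ae) ^ 61 = 6a ^ 61 = 0b
byte 1: (04 ^ f3) ^ 64 = f7 ^ 64 = 93
byte 2: (36 ^ 8b) ^ 6d = bd ^ 6d = d0
byte 3: (40 ^ 98) ^ 69 = d8 ^ 69 = b1
byte 4: (bb ^ bc) ^ 6e = 07 ^ 6e = 69
byte 5: (cb ^ 57) ^ 20 = 9c ^ 20 = bc
byte 6: (a8 ^ 73) ^ 6c = db ^ 6c = b7
byte 7: (6a ^ 41) ^ 6f = 2b ^ 6f = 44
byte 8: (dd ^ 25) ^ 67 = f8 ^ 67 = 9f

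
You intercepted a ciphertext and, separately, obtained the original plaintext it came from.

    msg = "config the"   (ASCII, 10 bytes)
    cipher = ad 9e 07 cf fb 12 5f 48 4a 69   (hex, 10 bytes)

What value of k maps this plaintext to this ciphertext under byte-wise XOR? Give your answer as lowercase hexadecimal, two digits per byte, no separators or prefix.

cef169a992757f3c220c

Since cipher = msg ⊕ k, XORing both sides with msg gives k = msg ⊕ cipher.
63 ⊕ ad = ce
6f ⊕ 9e = f1
6e ⊕ 07 = 69
66 ⊕ cf = a9
69 ⊕ fb = 92
67 ⊕ 12 = 75
20 ⊕ 5f = 7f
74 ⊕ 48 = 3c
68 ⊕ 4a = 22
65 ⊕ 69 = 0c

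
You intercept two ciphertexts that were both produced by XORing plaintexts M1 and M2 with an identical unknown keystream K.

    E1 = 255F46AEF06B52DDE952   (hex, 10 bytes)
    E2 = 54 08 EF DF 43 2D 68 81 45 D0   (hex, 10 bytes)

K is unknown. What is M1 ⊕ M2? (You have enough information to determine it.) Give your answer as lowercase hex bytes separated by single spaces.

71 57 a9 71 b3 46 3a 5c ac 82

E1 ⊕ E2 = (M1 ⊕ K) ⊕ (M2 ⊕ K) = M1 ⊕ M2 — the shared key cancels under XOR.
byte 0: 00100101 ^ 01010100 = 01110001
byte 1: 01011111 ^ 00001000 = 01010111
byte 2: 01000110 ^ 11101111 = 10101001
byte 3: 10101110 ^ 11011111 = 01110001
byte 4: 11110000 ^ 01000011 = 10110011
byte 5: 01101011 ^ 00101101 = 01000110
byte 6: 01010010 ^ 01101000 = 00111010
byte 7: 11011101 ^ 10000001 = 01011100
byte 8: 11101001 ^ 01000101 = 10101100
byte 9: 01010010 ^ 11010000 = 10000010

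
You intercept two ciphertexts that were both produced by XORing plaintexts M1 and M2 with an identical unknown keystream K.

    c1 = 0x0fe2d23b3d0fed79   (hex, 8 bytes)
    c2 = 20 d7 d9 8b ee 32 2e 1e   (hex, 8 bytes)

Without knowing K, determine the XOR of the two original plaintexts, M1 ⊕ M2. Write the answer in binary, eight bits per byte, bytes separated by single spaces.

00101111 00110101 00001011 10110000 11010011 00111101 11000011 01100111

c1 ⊕ c2 = (M1 ⊕ K) ⊕ (M2 ⊕ K) = M1 ⊕ M2 — the shared key cancels under XOR.
00001111 XOR 00100000 = 00101111
11100010 XOR 11010111 = 00110101
11010010 XOR 11011001 = 00001011
00111011 XOR 10001011 = 10110000
00111101 XOR 11101110 = 11010011
00001111 XOR 00110010 = 00111101
11101101 XOR 00101110 = 11000011
01111001 XOR 00011110 = 01100111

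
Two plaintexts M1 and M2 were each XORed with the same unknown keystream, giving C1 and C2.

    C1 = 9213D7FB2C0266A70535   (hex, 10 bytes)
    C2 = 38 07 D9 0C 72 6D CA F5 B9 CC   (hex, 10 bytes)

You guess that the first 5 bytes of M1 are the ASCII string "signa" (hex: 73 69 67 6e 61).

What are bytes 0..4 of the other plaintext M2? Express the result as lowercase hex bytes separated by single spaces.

First, C1 ⊕ C2 = (M1 ⊕ K) ⊕ (M2 ⊕ K) = M1 ⊕ M2, so the key drops out. Then M2 = (M1 ⊕ M2) ⊕ M1 over the first 5 bytes.
byte 0: (92 xor 38) xor 73 = aa xor 73 = d9
byte 1: (13 xor 07) xor 69 = 14 xor 69 = 7d
byte 2: (d7 xor d9) xor 67 = 0e xor 67 = 69
byte 3: (fb xor 0c) xor 6e = f7 xor 6e = 99
byte 4: (2c xor 72) xor 61 = 5e xor 61 = 3f

d9 7d 69 99 3f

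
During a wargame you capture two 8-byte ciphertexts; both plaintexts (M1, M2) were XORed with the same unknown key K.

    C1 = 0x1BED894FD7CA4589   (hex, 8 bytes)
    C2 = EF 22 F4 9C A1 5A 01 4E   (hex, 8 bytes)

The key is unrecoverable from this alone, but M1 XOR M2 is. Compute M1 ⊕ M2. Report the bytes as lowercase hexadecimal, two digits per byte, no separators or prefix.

f4cf7dd3769044c7

C1 ⊕ C2 = (M1 ⊕ K) ⊕ (M2 ⊕ K) = M1 ⊕ M2 — the shared key cancels under XOR.
00011011 ⊕ 11101111 = 11110100
11101101 ⊕ 00100010 = 11001111
10001001 ⊕ 11110100 = 01111101
01001111 ⊕ 10011100 = 11010011
11010111 ⊕ 10100001 = 01110110
11001010 ⊕ 01011010 = 10010000
01000101 ⊕ 00000001 = 01000100
10001001 ⊕ 01001110 = 11000111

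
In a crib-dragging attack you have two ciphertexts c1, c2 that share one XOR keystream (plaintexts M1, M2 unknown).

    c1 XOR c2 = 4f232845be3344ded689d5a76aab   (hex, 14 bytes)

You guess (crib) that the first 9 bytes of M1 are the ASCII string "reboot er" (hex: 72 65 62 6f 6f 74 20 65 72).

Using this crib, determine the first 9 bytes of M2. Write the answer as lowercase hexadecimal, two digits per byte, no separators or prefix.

Since c1 ⊕ c2 = M1 ⊕ M2, XORing with the guessed M1 bytes yields the corresponding M2 bytes: M2 = (c1 ⊕ c2) ⊕ M1.
4f XOR 72 = 3d
23 XOR 65 = 46
28 XOR 62 = 4a
45 XOR 6f = 2a
be XOR 6f = d1
33 XOR 74 = 47
44 XOR 20 = 64
de XOR 65 = bb
d6 XOR 72 = a4

3d464a2ad14764bba4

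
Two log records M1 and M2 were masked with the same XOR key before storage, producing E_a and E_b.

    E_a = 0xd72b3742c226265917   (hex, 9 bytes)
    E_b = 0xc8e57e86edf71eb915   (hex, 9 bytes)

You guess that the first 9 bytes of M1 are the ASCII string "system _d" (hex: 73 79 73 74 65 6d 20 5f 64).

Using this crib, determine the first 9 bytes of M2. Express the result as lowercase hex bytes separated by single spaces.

6c b7 3a b0 4a bc 18 bf 66

First, E_a ⊕ E_b = (M1 ⊕ K) ⊕ (M2 ⊕ K) = M1 ⊕ M2, so the key drops out. Then M2 = (M1 ⊕ M2) ⊕ M1 over the first 9 bytes.
byte 0: (d7 XOR c8) XOR 73 = 1f XOR 73 = 6c
byte 1: (2b XOR e5) XOR 79 = ce XOR 79 = b7
byte 2: (37 XOR 7e) XOR 73 = 49 XOR 73 = 3a
byte 3: (42 XOR 86) XOR 74 = c4 XOR 74 = b0
byte 4: (c2 XOR ed) XOR 65 = 2f XOR 65 = 4a
byte 5: (26 XOR f7) XOR 6d = d1 XOR 6d = bc
byte 6: (26 XOR 1e) XOR 20 = 38 XOR 20 = 18
byte 7: (59 XOR b9) XOR 5f = e0 XOR 5f = bf
byte 8: (17 XOR 15) XOR 64 = 02 XOR 64 = 66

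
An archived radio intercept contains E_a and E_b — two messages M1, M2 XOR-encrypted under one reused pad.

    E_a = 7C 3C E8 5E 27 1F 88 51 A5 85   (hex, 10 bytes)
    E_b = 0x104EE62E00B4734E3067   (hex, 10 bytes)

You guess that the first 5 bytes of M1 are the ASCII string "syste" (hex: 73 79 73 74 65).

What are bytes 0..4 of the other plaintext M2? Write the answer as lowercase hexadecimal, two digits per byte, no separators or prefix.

1f0b7d0442

First, E_a ⊕ E_b = (M1 ⊕ K) ⊕ (M2 ⊕ K) = M1 ⊕ M2, so the key drops out. Then M2 = (M1 ⊕ M2) ⊕ M1 over the first 5 bytes.
byte 0: (7c XOR 10) XOR 73 = 6c XOR 73 = 1f
byte 1: (3c XOR 4e) XOR 79 = 72 XOR 79 = 0b
byte 2: (e8 XOR e6) XOR 73 = 0e XOR 73 = 7d
byte 3: (5e XOR 2e) XOR 74 = 70 XOR 74 = 04
byte 4: (27 XOR 00) XOR 65 = 27 XOR 65 = 42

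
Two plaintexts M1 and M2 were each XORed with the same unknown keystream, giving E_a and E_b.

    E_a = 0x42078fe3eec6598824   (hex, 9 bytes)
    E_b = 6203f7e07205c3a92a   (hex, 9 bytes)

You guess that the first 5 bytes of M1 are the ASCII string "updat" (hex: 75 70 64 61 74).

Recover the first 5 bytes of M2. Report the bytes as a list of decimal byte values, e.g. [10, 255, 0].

[85, 116, 28, 98, 232]

First, E_a ⊕ E_b = (M1 ⊕ K) ⊕ (M2 ⊕ K) = M1 ⊕ M2, so the key drops out. Then M2 = (M1 ⊕ M2) ⊕ M1 over the first 5 bytes.
byte 0: (42 ^ 62) ^ 75 = 20 ^ 75 = 55
byte 1: (07 ^ 03) ^ 70 = 04 ^ 70 = 74
byte 2: (8f ^ f7) ^ 64 = 78 ^ 64 = 1c
byte 3: (e3 ^ e0) ^ 61 = 03 ^ 61 = 62
byte 4: (ee ^ 72) ^ 74 = 9c ^ 74 = e8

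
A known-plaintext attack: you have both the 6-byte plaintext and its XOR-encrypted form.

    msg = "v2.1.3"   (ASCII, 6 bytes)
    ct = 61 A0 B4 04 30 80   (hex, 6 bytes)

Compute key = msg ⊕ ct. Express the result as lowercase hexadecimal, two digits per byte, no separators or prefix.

Since ct = msg ⊕ key, XORing both sides with msg gives key = msg ⊕ ct.
byte 0: 76 XOR 61 = 17
byte 1: 32 XOR a0 = 92
byte 2: 2e XOR b4 = 9a
byte 3: 31 XOR 04 = 35
byte 4: 2e XOR 30 = 1e
byte 5: 33 XOR 80 = b3

17929a351eb3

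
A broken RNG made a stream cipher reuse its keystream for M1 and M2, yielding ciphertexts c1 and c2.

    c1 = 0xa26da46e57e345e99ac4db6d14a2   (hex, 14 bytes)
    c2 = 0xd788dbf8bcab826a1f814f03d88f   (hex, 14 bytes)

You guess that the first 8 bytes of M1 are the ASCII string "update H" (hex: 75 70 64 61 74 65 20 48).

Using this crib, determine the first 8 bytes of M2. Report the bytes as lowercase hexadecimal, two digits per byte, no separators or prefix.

First, c1 ⊕ c2 = (M1 ⊕ K) ⊕ (M2 ⊕ K) = M1 ⊕ M2, so the key drops out. Then M2 = (M1 ⊕ M2) ⊕ M1 over the first 8 bytes.
byte 0: (a2 ⊕ d7) ⊕ 75 = 75 ⊕ 75 = 00
byte 1: (6d ⊕ 88) ⊕ 70 = e5 ⊕ 70 = 95
byte 2: (a4 ⊕ db) ⊕ 64 = 7f ⊕ 64 = 1b
byte 3: (6e ⊕ f8) ⊕ 61 = 96 ⊕ 61 = f7
byte 4: (57 ⊕ bc) ⊕ 74 = eb ⊕ 74 = 9f
byte 5: (e3 ⊕ ab) ⊕ 65 = 48 ⊕ 65 = 2d
byte 6: (45 ⊕ 82) ⊕ 20 = c7 ⊕ 20 = e7
byte 7: (e9 ⊕ 6a) ⊕ 48 = 83 ⊕ 48 = cb

00951bf79f2de7cb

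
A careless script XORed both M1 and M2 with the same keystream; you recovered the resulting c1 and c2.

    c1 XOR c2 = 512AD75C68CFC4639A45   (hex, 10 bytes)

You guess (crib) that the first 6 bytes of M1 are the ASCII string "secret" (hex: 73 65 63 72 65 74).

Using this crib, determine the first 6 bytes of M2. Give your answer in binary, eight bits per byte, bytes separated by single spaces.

00100010 01001111 10110100 00101110 00001101 10111011

Since c1 ⊕ c2 = M1 ⊕ M2, XORing with the guessed M1 bytes yields the corresponding M2 bytes: M2 = (c1 ⊕ c2) ⊕ M1.
51 ^ 73 = 22
2a ^ 65 = 4f
d7 ^ 63 = b4
5c ^ 72 = 2e
68 ^ 65 = 0d
cf ^ 74 = bb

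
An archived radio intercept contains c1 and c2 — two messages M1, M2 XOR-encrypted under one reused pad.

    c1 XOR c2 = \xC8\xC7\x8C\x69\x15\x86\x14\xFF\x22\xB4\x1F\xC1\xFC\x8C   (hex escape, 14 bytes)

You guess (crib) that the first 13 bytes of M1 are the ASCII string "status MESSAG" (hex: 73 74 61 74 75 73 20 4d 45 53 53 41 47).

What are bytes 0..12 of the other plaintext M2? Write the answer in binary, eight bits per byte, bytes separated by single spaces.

Since c1 ⊕ c2 = M1 ⊕ M2, XORing with the guessed M1 bytes yields the corresponding M2 bytes: M2 = (c1 ⊕ c2) ⊕ M1.
byte 0: 11001000 ^ 01110011 = 10111011
byte 1: 11000111 ^ 01110100 = 10110011
byte 2: 10001100 ^ 01100001 = 11101101
byte 3: 01101001 ^ 01110100 = 00011101
byte 4: 00010101 ^ 01110101 = 01100000
byte 5: 10000110 ^ 01110011 = 11110101
byte 6: 00010100 ^ 00100000 = 00110100
byte 7: 11111111 ^ 01001101 = 10110010
byte 8: 00100010 ^ 01000101 = 01100111
byte 9: 10110100 ^ 01010011 = 11100111
byte 10: 00011111 ^ 01010011 = 01001100
byte 11: 11000001 ^ 01000001 = 10000000
byte 12: 11111100 ^ 01000111 = 10111011

10111011 10110011 11101101 00011101 01100000 11110101 00110100 10110010 01100111 11100111 01001100 10000000 10111011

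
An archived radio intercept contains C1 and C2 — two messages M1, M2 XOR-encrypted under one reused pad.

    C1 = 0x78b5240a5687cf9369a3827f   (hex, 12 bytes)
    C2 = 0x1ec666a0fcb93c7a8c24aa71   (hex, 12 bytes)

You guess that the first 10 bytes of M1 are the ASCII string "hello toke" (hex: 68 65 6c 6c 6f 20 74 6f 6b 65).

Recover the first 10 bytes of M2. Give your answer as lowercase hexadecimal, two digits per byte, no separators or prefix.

0e162ec6c51e87868ee2

First, C1 ⊕ C2 = (M1 ⊕ K) ⊕ (M2 ⊕ K) = M1 ⊕ M2, so the key drops out. Then M2 = (M1 ⊕ M2) ⊕ M1 over the first 10 bytes.
byte 0: (78 XOR 1e) XOR 68 = 66 XOR 68 = 0e
byte 1: (b5 XOR c6) XOR 65 = 73 XOR 65 = 16
byte 2: (24 XOR 66) XOR 6c = 42 XOR 6c = 2e
byte 3: (0a XOR a0) XOR 6c = aa XOR 6c = c6
byte 4: (56 XOR fc) XOR 6f = aa XOR 6f = c5
byte 5: (87 XOR b9) XOR 20 = 3e XOR 20 = 1e
byte 6: (cf XOR 3c) XOR 74 = f3 XOR 74 = 87
byte 7: (93 XOR 7a) XOR 6f = e9 XOR 6f = 86
byte 8: (69 XOR 8c) XOR 6b = e5 XOR 6b = 8e
byte 9: (a3 XOR 24) XOR 65 = 87 XOR 65 = e2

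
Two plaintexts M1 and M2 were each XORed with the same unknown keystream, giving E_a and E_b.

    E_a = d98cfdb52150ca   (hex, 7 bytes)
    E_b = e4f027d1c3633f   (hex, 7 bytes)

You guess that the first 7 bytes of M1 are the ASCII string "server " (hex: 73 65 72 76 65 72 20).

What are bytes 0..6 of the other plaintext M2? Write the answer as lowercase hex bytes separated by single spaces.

4e 19 a8 12 87 41 d5

First, E_a ⊕ E_b = (M1 ⊕ K) ⊕ (M2 ⊕ K) = M1 ⊕ M2, so the key drops out. Then M2 = (M1 ⊕ M2) ⊕ M1 over the first 7 bytes.
byte 0: (d9 ⊕ e4) ⊕ 73 = 3d ⊕ 73 = 4e
byte 1: (8c ⊕ f0) ⊕ 65 = 7c ⊕ 65 = 19
byte 2: (fd ⊕ 27) ⊕ 72 = da ⊕ 72 = a8
byte 3: (b5 ⊕ d1) ⊕ 76 = 64 ⊕ 76 = 12
byte 4: (21 ⊕ c3) ⊕ 65 = e2 ⊕ 65 = 87
byte 5: (50 ⊕ 63) ⊕ 72 = 33 ⊕ 72 = 41
byte 6: (ca ⊕ 3f) ⊕ 20 = f5 ⊕ 20 = d5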